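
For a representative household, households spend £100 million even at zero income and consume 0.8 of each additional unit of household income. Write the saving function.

S = -100 + 0.2Y

S = Y − C = Y − (100 + 0.8Y) = -100 + (1 − 0.8)Y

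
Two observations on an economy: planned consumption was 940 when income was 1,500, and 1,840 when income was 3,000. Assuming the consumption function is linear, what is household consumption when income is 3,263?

MPC = (1840 − 940)/(3000 − 1500) = 900/1500 = 0.6
a = 940 − 0.6(1500) = 940 − 900 = 40
C = 40 + 0.6(3263) = 40 + 1957.8 = 1997.8

C = 1997.8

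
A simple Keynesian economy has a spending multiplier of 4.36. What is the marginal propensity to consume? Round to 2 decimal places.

k = 1/(1 − MPC), so 1 − MPC = 1/k = 1/4.36 = 0.2294
MPC = 1 − 0.2294 = 0.77

MPC = 0.77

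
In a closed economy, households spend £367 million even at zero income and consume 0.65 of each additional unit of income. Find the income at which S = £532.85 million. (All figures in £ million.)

S = Y − C = -367 + 0.35Y
-367 + 0.35Y = 532.85, so 0.35Y = 899.85 and Y = 2571

Y = 2571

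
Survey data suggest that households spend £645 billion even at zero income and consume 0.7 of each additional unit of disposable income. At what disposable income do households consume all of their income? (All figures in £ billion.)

Y = 2150

At break-even, C = Y: 645 + 0.7Y = Y
0.3Y = 645, so Y = 645/0.3 = 2150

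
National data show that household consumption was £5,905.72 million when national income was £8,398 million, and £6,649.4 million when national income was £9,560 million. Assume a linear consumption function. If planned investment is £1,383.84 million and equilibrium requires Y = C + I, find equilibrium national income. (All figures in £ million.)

MPC = (6649.4 − 5905.72)/(9560 − 8398) = 743.68/1162 = 0.64
a = 5905.72 − 0.64(8398) = 531
Equilibrium: Y = 531 + 0.64Y + 1383.84
0.36Y = 1914.84, so Y = 1914.84/0.36 = 5319

Y = 5319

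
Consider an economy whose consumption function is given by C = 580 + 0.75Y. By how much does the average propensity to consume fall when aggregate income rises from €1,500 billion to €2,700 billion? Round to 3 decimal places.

ΔAPC = 0.172

At Y = 1500: C = 580 + 0.75(1500) = 1705, APC = 1705/1500 = 1.1367
At Y = 2700: C = 2605, APC = 2605/2700 = 0.9648
Fall in APC = 1.1367 − 0.9648 = 0.1719 ≈ 0.172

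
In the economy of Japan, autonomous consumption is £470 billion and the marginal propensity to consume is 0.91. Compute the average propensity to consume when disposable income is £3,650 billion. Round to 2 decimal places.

C = 470 + 0.91(3650) = 3791.5
APC = C/Y = 3791.5/3650 = 1.04

APC = 1.04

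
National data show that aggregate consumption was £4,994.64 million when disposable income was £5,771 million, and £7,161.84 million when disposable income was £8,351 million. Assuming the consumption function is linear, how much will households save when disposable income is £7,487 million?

MPC = (7161.84 − 4994.64)/(8351 − 5771) = 2167.2/2580 = 0.84
a = 4994.64 − 0.84(5771) = 4994.64 − 4847.64 = 147
C = 147 + 0.84(7487) = 6436.08
S = 7487 − 6436.08 = 1050.92

S = 1050.92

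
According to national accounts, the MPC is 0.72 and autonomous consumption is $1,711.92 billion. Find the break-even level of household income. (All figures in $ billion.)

At break-even, C = Y: 1711.92 + 0.72Y = Y
0.28Y = 1711.92, so Y = 1711.92/0.28 = 6114

Y = 6114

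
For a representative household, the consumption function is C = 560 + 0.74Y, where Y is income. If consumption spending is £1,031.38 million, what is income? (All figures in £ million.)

Y = 637

560 + 0.74Y = 1031.38
0.74Y = 471.38, so Y = 471.38/0.74 = 637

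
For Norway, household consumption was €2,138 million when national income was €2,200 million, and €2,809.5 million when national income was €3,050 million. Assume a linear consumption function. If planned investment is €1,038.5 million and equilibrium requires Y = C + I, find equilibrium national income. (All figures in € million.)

Y = 6850

MPC = (2809.5 − 2138)/(3050 − 2200) = 671.5/850 = 0.79
a = 2138 − 0.79(2200) = 400
Equilibrium: Y = 400 + 0.79Y + 1038.5
0.21Y = 1438.5, so Y = 1438.5/0.21 = 6850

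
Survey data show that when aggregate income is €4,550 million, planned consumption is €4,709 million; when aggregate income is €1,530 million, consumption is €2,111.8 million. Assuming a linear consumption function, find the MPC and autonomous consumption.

MPC = 0.86; a = 796

MPC = ΔC/ΔY = (4709 − 2111.8)/(4550 − 1530) = 2597.2/3020 = 0.86
a = C − MPC·Y = 2111.8 − 0.86(1530) = 2111.8 − 1315.8 = 796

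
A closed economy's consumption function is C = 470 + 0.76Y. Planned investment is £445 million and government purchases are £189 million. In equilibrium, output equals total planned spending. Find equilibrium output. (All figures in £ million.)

Y = 4600

Y = C + I + G = 470 + 0.76Y + 445 + 189
Y − 0.76Y = 1104
0.24Y = 1104, so Y = 1104/0.24 = 4600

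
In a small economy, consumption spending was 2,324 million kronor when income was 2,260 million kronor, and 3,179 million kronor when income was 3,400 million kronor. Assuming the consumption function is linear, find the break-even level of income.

MPC = (3179 − 2324)/(3400 − 2260) = 855/1140 = 0.75
a = 2324 − 0.75(2260) = 2324 − 1695 = 629
Break-even: Y = a/(1−MPC) = 629/0.25 = 2516

Y = 2516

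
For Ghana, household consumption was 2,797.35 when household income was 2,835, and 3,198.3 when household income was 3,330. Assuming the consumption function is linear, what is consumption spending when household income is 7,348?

C = 6452.88

MPC = (3198.3 − 2797.35)/(3330 − 2835) = 400.95/495 = 0.81
a = 2797.35 − 0.81(2835) = 2797.35 − 2296.35 = 501
C = 501 + 0.81(7348) = 501 + 5951.88 = 6452.88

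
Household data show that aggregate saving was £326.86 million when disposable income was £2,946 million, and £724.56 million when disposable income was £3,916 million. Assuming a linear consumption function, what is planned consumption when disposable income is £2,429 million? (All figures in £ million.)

MPS = ΔS/ΔY = (724.56 − 326.86)/(3916 − 2946) = 397.7/970 = 0.41
MPC = 1 − MPS = 0.59
Autonomous saving = 326.86 − 0.41(2946) = -881, so a = 881
C = 881 + 0.59(2429) = 881 + 1433.11 = 2314.11

C = 2314.11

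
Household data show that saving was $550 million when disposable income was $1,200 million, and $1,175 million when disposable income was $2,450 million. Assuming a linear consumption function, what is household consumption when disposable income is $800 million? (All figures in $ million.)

MPS = ΔS/ΔY = (1175 − 550)/(2450 − 1200) = 625/1250 = 0.5
MPC = 1 − MPS = 0.5
Autonomous saving = 550 − 0.5(1200) = -50, so a = 50
C = 50 + 0.5(800) = 50 + 400 = 450

C = 450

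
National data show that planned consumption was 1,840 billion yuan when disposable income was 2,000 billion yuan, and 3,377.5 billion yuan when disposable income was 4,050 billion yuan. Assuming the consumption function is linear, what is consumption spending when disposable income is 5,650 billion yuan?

MPC = (3377.5 − 1840)/(4050 − 2000) = 1537.5/2050 = 0.75
a = 1840 − 0.75(2000) = 1840 − 1500 = 340
C = 340 + 0.75(5650) = 340 + 4237.5 = 4577.5

C = 4577.5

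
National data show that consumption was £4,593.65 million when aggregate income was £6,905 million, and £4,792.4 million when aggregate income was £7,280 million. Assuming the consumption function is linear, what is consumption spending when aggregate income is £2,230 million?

MPC = (4792.4 − 4593.65)/(7280 − 6905) = 198.75/375 = 0.53
a = 4593.65 − 0.53(6905) = 4593.65 − 3659.65 = 934
C = 934 + 0.53(2230) = 934 + 1181.9 = 2115.9

C = 2115.9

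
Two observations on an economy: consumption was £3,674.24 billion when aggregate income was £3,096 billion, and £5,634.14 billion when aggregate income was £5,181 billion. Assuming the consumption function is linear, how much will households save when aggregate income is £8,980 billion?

MPC = (5634.14 − 3674.24)/(5181 − 3096) = 1959.9/2085 = 0.94
a = 3674.24 − 0.94(3096) = 3674.24 − 2910.24 = 764
C = 764 + 0.94(8980) = 9205.2
S = 8980 − 9205.2 = -225.2

S = -225.2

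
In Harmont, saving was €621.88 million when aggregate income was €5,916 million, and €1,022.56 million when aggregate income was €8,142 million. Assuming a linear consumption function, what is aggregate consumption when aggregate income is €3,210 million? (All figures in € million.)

C = 3075.2

MPS = ΔS/ΔY = (1022.56 − 621.88)/(8142 − 5916) = 400.68/2226 = 0.18
MPC = 1 − MPS = 0.82
Autonomous saving = 621.88 − 0.18(5916) = -443, so a = 443
C = 443 + 0.82(3210) = 443 + 2632.2 = 3075.2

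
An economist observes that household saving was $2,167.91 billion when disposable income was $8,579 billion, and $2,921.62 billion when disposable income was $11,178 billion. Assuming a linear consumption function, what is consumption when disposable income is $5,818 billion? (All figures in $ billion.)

C = 4450.78

MPS = ΔS/ΔY = (2921.62 − 2167.91)/(11178 − 8579) = 753.71/2599 = 0.29
MPC = 1 − MPS = 0.71
Autonomous saving = 2167.91 − 0.29(8579) = -320, so a = 320
C = 320 + 0.71(5818) = 320 + 4130.78 = 4450.78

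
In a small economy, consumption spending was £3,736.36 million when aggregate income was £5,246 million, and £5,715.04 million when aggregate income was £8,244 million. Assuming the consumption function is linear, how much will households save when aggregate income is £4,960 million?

S = 1412.4

MPC = (5715.04 − 3736.36)/(8244 − 5246) = 1978.68/2998 = 0.66
a = 3736.36 − 0.66(5246) = 3736.36 − 3462.36 = 274
C = 274 + 0.66(4960) = 3547.6
S = 4960 − 3547.6 = 1412.4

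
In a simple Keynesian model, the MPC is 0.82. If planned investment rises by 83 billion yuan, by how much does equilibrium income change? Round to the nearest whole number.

ΔY ≈ 461

The multiplier is 1/(1 − MPC) = 1/0.18.
ΔY = 83/0.18 = 461.11 ≈ 461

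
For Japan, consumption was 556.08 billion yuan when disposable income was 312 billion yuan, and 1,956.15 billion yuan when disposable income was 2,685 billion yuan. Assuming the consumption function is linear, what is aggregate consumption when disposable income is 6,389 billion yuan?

MPC = (1956.15 − 556.08)/(2685 − 312) = 1400.07/2373 = 0.59
a = 556.08 − 0.59(312) = 556.08 − 184.08 = 372
C = 372 + 0.59(6389) = 372 + 3769.51 = 4141.51

C = 4141.51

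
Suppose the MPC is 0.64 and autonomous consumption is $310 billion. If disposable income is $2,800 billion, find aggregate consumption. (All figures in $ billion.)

C = 310 + 0.64(2800) = 310 + 1792 = 2102

C = 2102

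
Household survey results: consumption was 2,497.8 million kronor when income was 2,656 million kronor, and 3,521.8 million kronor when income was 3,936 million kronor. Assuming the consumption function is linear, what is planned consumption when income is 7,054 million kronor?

C = 6016.2

MPC = (3521.8 − 2497.8)/(3936 − 2656) = 1024/1280 = 0.8
a = 2497.8 − 0.8(2656) = 2497.8 − 2124.8 = 373
C = 373 + 0.8(7054) = 373 + 5643.2 = 6016.2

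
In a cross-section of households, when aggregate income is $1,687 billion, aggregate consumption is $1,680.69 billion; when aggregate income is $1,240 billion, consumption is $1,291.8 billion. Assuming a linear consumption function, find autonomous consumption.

a = 213

MPC = ΔC/ΔY = (1680.69 − 1291.8)/(1687 − 1240) = 388.89/447 = 0.87
a = C − MPC·Y = 1291.8 − 0.87(1240) = 1291.8 − 1078.8 = 213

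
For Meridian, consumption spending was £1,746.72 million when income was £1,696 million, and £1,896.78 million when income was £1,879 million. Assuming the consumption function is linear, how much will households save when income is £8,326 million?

S = 1142.68

MPC = (1896.78 − 1746.72)/(1879 − 1696) = 150.06/183 = 0.82
a = 1746.72 − 0.82(1696) = 1746.72 − 1390.72 = 356
C = 356 + 0.82(8326) = 7183.32
S = 8326 − 7183.32 = 1142.68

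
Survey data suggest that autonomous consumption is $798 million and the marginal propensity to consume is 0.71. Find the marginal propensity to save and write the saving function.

MPS = 0.29; S = -798 + 0.29Y

MPS = 1 − MPC = 1 − 0.71 = 0.29
S = Y − C = -798 + 0.29Y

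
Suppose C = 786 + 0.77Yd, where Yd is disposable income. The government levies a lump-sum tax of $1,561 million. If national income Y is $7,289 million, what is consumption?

C = 5196.56

Yd = Y − T = 7289 − 1561 = 5728
C = 786 + 0.77(5728) = 786 + 4410.56 = 5196.56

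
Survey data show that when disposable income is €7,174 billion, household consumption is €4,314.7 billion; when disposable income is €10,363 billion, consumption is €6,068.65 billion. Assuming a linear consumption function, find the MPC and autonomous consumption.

MPC = ΔC/ΔY = (6068.65 − 4314.7)/(10363 − 7174) = 1753.95/3189 = 0.55
a = C − MPC·Y = 4314.7 − 0.55(7174) = 4314.7 − 3945.7 = 369

MPC = 0.55; a = 369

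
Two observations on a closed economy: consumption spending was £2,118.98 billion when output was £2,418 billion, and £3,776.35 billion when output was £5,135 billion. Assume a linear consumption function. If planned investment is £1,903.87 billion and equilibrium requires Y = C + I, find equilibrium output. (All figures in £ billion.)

MPC = (3776.35 − 2118.98)/(5135 − 2418) = 1657.37/2717 = 0.61
a = 2118.98 − 0.61(2418) = 644
Equilibrium: Y = 644 + 0.61Y + 1903.87
0.39Y = 2547.87, so Y = 2547.87/0.39 = 6533

Y = 6533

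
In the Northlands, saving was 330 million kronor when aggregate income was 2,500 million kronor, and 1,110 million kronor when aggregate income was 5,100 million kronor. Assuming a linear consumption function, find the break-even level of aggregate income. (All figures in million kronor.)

MPS = ΔS/ΔY = (1110 − 330)/(5100 − 2500) = 780/2600 = 0.3
MPC = 1 − MPS = 0.7
From S(2500) = 330: −a + 0.3(2500) = 330, so a = 750 − 330 = 420
Break-even (S = 0): Y = a/MPS = 420/0.3 = 1400

Y = 1400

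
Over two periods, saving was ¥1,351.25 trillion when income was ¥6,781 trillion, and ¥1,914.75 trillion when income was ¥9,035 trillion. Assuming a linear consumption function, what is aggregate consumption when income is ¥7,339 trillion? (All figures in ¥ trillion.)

C = 5848.25

MPS = ΔS/ΔY = (1914.75 − 1351.25)/(9035 − 6781) = 563.5/2254 = 0.25
MPC = 1 − MPS = 0.75
Autonomous saving = 1351.25 − 0.25(6781) = -344, so a = 344
C = 344 + 0.75(7339) = 344 + 5504.25 = 5848.25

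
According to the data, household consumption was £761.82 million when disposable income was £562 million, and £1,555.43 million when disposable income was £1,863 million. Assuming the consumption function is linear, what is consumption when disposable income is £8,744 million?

C = 5752.84

MPC = (1555.43 − 761.82)/(1863 − 562) = 793.61/1301 = 0.61
a = 761.82 − 0.61(562) = 761.82 − 342.82 = 419
C = 419 + 0.61(8744) = 419 + 5333.84 = 5752.84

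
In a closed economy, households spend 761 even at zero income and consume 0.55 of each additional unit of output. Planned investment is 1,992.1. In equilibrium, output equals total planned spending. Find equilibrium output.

Y = C + I = 761 + 0.55Y + 1992.1
Y − 0.55Y = 2753.1
0.45Y = 2753.1, so Y = 2753.1/0.45 = 6118

Y = 6118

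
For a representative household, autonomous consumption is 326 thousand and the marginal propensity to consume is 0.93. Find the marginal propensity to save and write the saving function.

MPS = 1 − MPC = 1 − 0.93 = 0.07
S = Y − C = -326 + 0.07Y

MPS = 0.07; S = -326 + 0.07Y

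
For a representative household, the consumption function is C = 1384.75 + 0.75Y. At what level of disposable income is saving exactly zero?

At break-even, C = Y: 1384.75 + 0.75Y = Y
0.25Y = 1384.75, so Y = 1384.75/0.25 = 5539

Y = 5539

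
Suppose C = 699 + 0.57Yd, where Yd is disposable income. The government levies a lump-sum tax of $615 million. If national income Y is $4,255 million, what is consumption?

C = 2773.8

Yd = Y − T = 4255 − 615 = 3640
C = 699 + 0.57(3640) = 699 + 2074.8 = 2773.8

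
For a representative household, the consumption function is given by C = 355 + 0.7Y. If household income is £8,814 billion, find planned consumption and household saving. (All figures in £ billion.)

C = 355 + 0.7(8814) = 355 + 6169.8 = 6524.8
S = Y − C = 8814 − 6524.8 = 2289.2

C = 6524.8; S = 2289.2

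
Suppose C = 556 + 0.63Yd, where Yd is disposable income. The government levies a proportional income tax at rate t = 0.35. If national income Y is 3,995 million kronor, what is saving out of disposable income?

Yd = (1 − 0.35)(3995) = 0.65(3995) = 2596.75
C = 556 + 0.63(2596.75) = 556 + 1635.9525 = 2191.9525
S = Yd − C = 2596.75 − 2191.9525 = 404.7975

S = 404.7975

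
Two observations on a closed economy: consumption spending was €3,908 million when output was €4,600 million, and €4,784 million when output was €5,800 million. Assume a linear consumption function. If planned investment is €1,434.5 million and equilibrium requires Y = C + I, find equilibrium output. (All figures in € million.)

Y = 7350

MPC = (4784 − 3908)/(5800 − 4600) = 876/1200 = 0.73
a = 3908 − 0.73(4600) = 550
Equilibrium: Y = 550 + 0.73Y + 1434.5
0.27Y = 1984.5, so Y = 1984.5/0.27 = 7350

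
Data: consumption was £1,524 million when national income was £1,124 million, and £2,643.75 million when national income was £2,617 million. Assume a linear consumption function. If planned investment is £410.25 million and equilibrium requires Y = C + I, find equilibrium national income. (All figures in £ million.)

Y = 4365

MPC = (2643.75 − 1524)/(2617 − 1124) = 1119.75/1493 = 0.75
a = 1524 − 0.75(1124) = 681
Equilibrium: Y = 681 + 0.75Y + 410.25
0.25Y = 1091.25, so Y = 1091.25/0.25 = 4365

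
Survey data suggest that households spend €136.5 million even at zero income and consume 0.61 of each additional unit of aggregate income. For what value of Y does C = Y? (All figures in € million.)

Y = 350

At break-even, C = Y: 136.5 + 0.61Y = Y
0.39Y = 136.5, so Y = 136.5/0.39 = 350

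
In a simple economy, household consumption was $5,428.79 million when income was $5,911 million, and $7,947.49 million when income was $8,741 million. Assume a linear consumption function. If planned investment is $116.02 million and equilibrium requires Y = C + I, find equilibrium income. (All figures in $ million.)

Y = 2582

MPC = (7947.49 − 5428.79)/(8741 − 5911) = 2518.7/2830 = 0.89
a = 5428.79 − 0.89(5911) = 168
Equilibrium: Y = 168 + 0.89Y + 116.02
0.11Y = 284.02, so Y = 284.02/0.11 = 2582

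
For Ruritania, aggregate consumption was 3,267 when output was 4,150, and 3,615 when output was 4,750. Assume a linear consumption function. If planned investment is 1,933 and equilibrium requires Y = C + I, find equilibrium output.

MPC = (3615 − 3267)/(4750 − 4150) = 348/600 = 0.58
a = 3267 − 0.58(4150) = 860
Equilibrium: Y = 860 + 0.58Y + 1933
0.42Y = 2793, so Y = 2793/0.42 = 6650

Y = 6650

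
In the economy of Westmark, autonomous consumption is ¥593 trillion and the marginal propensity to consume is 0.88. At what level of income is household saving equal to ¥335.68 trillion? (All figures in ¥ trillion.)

S = Y − C = -593 + 0.12Y
-593 + 0.12Y = 335.68, so 0.12Y = 928.68 and Y = 7739

Y = 7739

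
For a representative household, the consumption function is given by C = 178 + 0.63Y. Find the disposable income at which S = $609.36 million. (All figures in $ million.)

Y = 2128

S = Y − C = -178 + 0.37Y
-178 + 0.37Y = 609.36, so 0.37Y = 787.36 and Y = 2128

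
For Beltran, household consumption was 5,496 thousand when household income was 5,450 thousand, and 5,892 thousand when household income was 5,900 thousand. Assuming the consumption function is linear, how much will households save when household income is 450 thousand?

S = -646

MPC = (5892 − 5496)/(5900 − 5450) = 396/450 = 0.88
a = 5496 − 0.88(5450) = 5496 − 4796 = 700
C = 700 + 0.88(450) = 1096
S = 450 − 1096 = -646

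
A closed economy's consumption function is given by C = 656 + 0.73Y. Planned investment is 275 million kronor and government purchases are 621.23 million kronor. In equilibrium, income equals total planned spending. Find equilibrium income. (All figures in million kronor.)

Y = C + I + G = 656 + 0.73Y + 275 + 621.23
Y − 0.73Y = 1552.23
0.27Y = 1552.23, so Y = 1552.23/0.27 = 5749

Y = 5749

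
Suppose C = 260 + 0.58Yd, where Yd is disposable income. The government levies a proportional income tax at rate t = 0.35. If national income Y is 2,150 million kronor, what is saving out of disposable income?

Yd = (1 − 0.35)(2150) = 0.65(2150) = 1397.5
C = 260 + 0.58(1397.5) = 260 + 810.55 = 1070.55
S = Yd − C = 1397.5 − 1070.55 = 326.95

S = 326.95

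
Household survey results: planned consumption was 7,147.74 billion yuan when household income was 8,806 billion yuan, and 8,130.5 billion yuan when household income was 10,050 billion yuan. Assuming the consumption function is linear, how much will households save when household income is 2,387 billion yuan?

S = 310.27

MPC = (8130.5 − 7147.74)/(10050 − 8806) = 982.76/1244 = 0.79
a = 7147.74 − 0.79(8806) = 7147.74 − 6956.74 = 191
C = 191 + 0.79(2387) = 2076.73
S = 2387 − 2076.73 = 310.27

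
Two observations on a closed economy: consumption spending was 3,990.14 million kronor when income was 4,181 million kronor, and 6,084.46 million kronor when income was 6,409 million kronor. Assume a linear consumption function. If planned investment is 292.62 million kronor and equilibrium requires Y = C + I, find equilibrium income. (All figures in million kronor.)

Y = 5877

MPC = (6084.46 − 3990.14)/(6409 − 4181) = 2094.32/2228 = 0.94
a = 3990.14 − 0.94(4181) = 60
Equilibrium: Y = 60 + 0.94Y + 292.62
0.06Y = 352.62, so Y = 352.62/0.06 = 5877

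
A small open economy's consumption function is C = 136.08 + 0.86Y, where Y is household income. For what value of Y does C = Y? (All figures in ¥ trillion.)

Y = 972

At break-even, C = Y: 136.08 + 0.86Y = Y
0.14Y = 136.08, so Y = 136.08/0.14 = 972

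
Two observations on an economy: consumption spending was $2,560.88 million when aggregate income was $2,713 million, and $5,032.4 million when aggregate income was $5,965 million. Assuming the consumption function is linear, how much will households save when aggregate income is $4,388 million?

S = 554.12

MPC = (5032.4 − 2560.88)/(5965 − 2713) = 2471.52/3252 = 0.76
a = 2560.88 − 0.76(2713) = 2560.88 − 2061.88 = 499
C = 499 + 0.76(4388) = 3833.88
S = 4388 − 3833.88 = 554.12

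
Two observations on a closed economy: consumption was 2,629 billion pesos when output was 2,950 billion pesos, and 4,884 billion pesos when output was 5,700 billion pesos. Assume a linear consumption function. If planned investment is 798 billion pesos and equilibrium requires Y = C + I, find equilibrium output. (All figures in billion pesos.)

Y = 5600

MPC = (4884 − 2629)/(5700 − 2950) = 2255/2750 = 0.82
a = 2629 − 0.82(2950) = 210
Equilibrium: Y = 210 + 0.82Y + 798
0.18Y = 1008, so Y = 1008/0.18 = 5600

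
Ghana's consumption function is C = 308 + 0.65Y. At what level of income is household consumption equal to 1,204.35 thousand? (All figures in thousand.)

Y = 1379

308 + 0.65Y = 1204.35
0.65Y = 896.35, so Y = 896.35/0.65 = 1379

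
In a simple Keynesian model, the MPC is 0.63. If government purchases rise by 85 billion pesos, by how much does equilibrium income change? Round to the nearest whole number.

ΔY ≈ 230

The multiplier is 1/(1 − MPC) = 1/0.37.
ΔY = 85/0.37 = 229.73 ≈ 230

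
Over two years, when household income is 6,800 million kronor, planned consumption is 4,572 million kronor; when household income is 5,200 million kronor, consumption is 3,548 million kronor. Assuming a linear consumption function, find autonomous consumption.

a = 220

MPC = ΔC/ΔY = (4572 − 3548)/(6800 − 5200) = 1024/1600 = 0.64
a = C − MPC·Y = 3548 − 0.64(5200) = 3548 − 3328 = 220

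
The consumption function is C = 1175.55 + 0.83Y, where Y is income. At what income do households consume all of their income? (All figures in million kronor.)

At break-even, C = Y: 1175.55 + 0.83Y = Y
0.17Y = 1175.55, so Y = 1175.55/0.17 = 6915

Y = 6915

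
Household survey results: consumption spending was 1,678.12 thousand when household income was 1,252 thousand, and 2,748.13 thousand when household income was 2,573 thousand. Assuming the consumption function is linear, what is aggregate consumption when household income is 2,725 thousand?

MPC = (2748.13 − 1678.12)/(2573 − 1252) = 1070.01/1321 = 0.81
a = 1678.12 − 0.81(1252) = 1678.12 − 1014.12 = 664
C = 664 + 0.81(2725) = 664 + 2207.25 = 2871.25

C = 2871.25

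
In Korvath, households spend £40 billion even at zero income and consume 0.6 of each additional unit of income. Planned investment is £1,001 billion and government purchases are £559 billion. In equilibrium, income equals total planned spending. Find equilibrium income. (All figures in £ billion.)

Y = 4000

Y = C + I + G = 40 + 0.6Y + 1001 + 559
Y − 0.6Y = 1600
0.4Y = 1600, so Y = 1600/0.4 = 4000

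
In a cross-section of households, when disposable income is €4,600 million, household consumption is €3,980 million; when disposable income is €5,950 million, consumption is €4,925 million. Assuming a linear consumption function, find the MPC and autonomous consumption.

MPC = 0.7; a = 760

MPC = ΔC/ΔY = (4925 − 3980)/(5950 − 4600) = 945/1350 = 0.7
a = C − MPC·Y = 3980 − 0.7(4600) = 3980 − 3220 = 760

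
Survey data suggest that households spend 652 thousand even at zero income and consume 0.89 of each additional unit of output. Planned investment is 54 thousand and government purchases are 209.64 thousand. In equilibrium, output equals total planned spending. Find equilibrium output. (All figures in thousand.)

Y = 8324

Y = C + I + G = 652 + 0.89Y + 54 + 209.64
Y − 0.89Y = 915.64
0.11Y = 915.64, so Y = 915.64/0.11 = 8324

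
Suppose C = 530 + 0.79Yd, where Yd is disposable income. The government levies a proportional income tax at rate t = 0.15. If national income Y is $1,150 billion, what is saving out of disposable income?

Yd = (1 − 0.15)(1150) = 0.85(1150) = 977.5
C = 530 + 0.79(977.5) = 530 + 772.225 = 1302.225
S = Yd − C = 977.5 − 1302.225 = -324.725

S = -324.725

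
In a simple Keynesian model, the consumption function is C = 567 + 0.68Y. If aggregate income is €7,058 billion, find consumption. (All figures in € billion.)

C = 5366.44

C = 567 + 0.68(7058) = 567 + 4799.44 = 5366.44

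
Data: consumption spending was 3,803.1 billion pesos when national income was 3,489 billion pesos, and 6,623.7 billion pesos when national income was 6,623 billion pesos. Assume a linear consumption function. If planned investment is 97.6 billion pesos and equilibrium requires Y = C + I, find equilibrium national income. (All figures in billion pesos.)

MPC = (6623.7 − 3803.1)/(6623 − 3489) = 2820.6/3134 = 0.9
a = 3803.1 − 0.9(3489) = 663
Equilibrium: Y = 663 + 0.9Y + 97.6
0.1Y = 760.6, so Y = 760.6/0.1 = 7606

Y = 7606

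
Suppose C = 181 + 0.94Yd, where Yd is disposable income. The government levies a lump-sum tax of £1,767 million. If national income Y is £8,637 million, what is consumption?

C = 6638.8

Yd = Y − T = 8637 − 1767 = 6870
C = 181 + 0.94(6870) = 181 + 6457.8 = 6638.8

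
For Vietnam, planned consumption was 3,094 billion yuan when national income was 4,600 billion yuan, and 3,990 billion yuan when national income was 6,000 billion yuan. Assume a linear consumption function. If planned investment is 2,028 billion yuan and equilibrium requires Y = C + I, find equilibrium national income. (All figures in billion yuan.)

MPC = (3990 − 3094)/(6000 − 4600) = 896/1400 = 0.64
a = 3094 − 0.64(4600) = 150
Equilibrium: Y = 150 + 0.64Y + 2028
0.36Y = 2178, so Y = 2178/0.36 = 6050

Y = 6050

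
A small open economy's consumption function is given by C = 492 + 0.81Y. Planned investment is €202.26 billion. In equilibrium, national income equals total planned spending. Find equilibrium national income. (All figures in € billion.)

Y = 3654

Y = C + I = 492 + 0.81Y + 202.26
Y − 0.81Y = 694.26
0.19Y = 694.26, so Y = 694.26/0.19 = 3654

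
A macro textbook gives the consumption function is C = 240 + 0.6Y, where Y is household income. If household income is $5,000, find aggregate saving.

S = 1760

C = 240 + 0.6(5000) = 240 + 3000 = 3240
S = Y − C = 5000 − 3240 = 1760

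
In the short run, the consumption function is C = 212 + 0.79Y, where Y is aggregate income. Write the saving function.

S = -212 + 0.21Y

S = Y − C = Y − (212 + 0.79Y) = -212 + (1 − 0.79)Y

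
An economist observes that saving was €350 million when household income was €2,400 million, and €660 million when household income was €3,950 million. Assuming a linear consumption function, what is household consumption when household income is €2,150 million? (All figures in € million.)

MPS = ΔS/ΔY = (660 − 350)/(3950 − 2400) = 310/1550 = 0.2
MPC = 1 − MPS = 0.8
Autonomous saving = 350 − 0.2(2400) = -130, so a = 130
C = 130 + 0.8(2150) = 130 + 1720 = 1850

C = 1850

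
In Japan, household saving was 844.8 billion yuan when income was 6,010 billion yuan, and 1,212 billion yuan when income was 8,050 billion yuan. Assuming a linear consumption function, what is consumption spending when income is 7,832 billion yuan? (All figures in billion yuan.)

C = 6659.24

MPS = ΔS/ΔY = (1212 − 844.8)/(8050 − 6010) = 367.2/2040 = 0.18
MPC = 1 − MPS = 0.82
Autonomous saving = 844.8 − 0.18(6010) = -237, so a = 237
C = 237 + 0.82(7832) = 237 + 6422.24 = 6659.24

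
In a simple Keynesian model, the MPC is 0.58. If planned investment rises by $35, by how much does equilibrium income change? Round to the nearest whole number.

ΔY ≈ 83

The multiplier is 1/(1 − MPC) = 1/0.42.
ΔY = 35/0.42 = 83.33 ≈ 83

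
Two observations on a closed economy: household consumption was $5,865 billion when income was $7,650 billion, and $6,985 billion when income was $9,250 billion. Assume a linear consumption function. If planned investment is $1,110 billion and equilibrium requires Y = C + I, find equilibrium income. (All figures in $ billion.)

Y = 5400

MPC = (6985 − 5865)/(9250 − 7650) = 1120/1600 = 0.7
a = 5865 − 0.7(7650) = 510
Equilibrium: Y = 510 + 0.7Y + 1110
0.3Y = 1620, so Y = 1620/0.3 = 5400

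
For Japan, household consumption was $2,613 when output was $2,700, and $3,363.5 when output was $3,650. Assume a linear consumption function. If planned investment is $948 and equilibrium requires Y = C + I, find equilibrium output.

Y = 6800

MPC = (3363.5 − 2613)/(3650 − 2700) = 750.5/950 = 0.79
a = 2613 − 0.79(2700) = 480
Equilibrium: Y = 480 + 0.79Y + 948
0.21Y = 1428, so Y = 1428/0.21 = 6800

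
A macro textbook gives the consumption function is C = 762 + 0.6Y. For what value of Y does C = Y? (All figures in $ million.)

At break-even, C = Y: 762 + 0.6Y = Y
0.4Y = 762, so Y = 762/0.4 = 1905

Y = 1905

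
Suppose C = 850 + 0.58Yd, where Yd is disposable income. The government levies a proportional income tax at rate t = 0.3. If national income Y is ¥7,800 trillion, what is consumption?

C = 4016.8

Yd = (1 − 0.3)(7800) = 0.7(7800) = 5460
C = 850 + 0.58(5460) = 850 + 3166.8 = 4016.8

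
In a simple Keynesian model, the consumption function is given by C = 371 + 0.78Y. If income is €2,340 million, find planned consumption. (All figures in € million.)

C = 2196.2

C = 371 + 0.78(2340) = 371 + 1825.2 = 2196.2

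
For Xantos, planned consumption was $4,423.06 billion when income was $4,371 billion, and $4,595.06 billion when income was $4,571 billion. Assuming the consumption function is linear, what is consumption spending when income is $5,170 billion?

MPC = (4595.06 − 4423.06)/(4571 − 4371) = 172/200 = 0.86
a = 4423.06 − 0.86(4371) = 4423.06 − 3759.06 = 664
C = 664 + 0.86(5170) = 664 + 4446.2 = 5110.2

C = 5110.2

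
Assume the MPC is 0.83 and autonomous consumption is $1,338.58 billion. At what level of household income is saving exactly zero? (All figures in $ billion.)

Y = 7874

At break-even, C = Y: 1338.58 + 0.83Y = Y
0.17Y = 1338.58, so Y = 1338.58/0.17 = 7874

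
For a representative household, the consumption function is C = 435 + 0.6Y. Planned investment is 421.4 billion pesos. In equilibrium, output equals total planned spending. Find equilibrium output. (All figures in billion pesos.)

Y = 2141

Y = C + I = 435 + 0.6Y + 421.4
Y − 0.6Y = 856.4
0.4Y = 856.4, so Y = 856.4/0.4 = 2141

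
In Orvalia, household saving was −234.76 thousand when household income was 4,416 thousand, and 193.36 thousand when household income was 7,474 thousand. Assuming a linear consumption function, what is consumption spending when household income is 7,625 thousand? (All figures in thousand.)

C = 7410.5

MPS = ΔS/ΔY = (193.36 − (-234.76))/(7474 − 4416) = 428.12/3058 = 0.14
MPC = 1 − MPS = 0.86
Autonomous saving = -234.76 − 0.14(4416) = -853, so a = 853
C = 853 + 0.86(7625) = 853 + 6557.5 = 7410.5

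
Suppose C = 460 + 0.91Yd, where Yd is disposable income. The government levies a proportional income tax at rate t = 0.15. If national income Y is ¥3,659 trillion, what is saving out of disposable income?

Yd = (1 − 0.15)(3659) = 0.85(3659) = 3110.15
C = 460 + 0.91(3110.15) = 460 + 2830.2365 = 3290.2365
S = Yd − C = 3110.15 − 3290.2365 = -180.0865

S = -180.0865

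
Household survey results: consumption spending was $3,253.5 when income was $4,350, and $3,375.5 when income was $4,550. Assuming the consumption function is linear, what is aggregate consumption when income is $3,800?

C = 2918

MPC = (3375.5 − 3253.5)/(4550 − 4350) = 122/200 = 0.61
a = 3253.5 − 0.61(4350) = 3253.5 − 2653.5 = 600
C = 600 + 0.61(3800) = 600 + 2318 = 2918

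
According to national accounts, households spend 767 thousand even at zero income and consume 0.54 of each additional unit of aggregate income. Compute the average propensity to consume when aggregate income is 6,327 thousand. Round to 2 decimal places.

C = 767 + 0.54(6327) = 4183.58
APC = C/Y = 4183.58/6327 = 0.66

APC = 0.66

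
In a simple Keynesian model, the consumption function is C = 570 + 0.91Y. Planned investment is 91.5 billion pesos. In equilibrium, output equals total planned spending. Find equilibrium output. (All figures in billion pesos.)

Y = 7350

Y = C + I = 570 + 0.91Y + 91.5
Y − 0.91Y = 661.5
0.09Y = 661.5, so Y = 661.5/0.09 = 7350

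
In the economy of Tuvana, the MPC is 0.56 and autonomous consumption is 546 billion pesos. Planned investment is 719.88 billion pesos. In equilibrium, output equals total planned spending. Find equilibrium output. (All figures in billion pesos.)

Y = 2877

Y = C + I = 546 + 0.56Y + 719.88
Y − 0.56Y = 1265.88
0.44Y = 1265.88, so Y = 1265.88/0.44 = 2877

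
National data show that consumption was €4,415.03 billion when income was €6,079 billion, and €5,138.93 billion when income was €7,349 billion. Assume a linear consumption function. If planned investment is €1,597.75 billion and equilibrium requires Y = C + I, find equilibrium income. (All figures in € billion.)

Y = 5925

MPC = (5138.93 − 4415.03)/(7349 − 6079) = 723.9/1270 = 0.57
a = 4415.03 − 0.57(6079) = 950
Equilibrium: Y = 950 + 0.57Y + 1597.75
0.43Y = 2547.75, so Y = 2547.75/0.43 = 5925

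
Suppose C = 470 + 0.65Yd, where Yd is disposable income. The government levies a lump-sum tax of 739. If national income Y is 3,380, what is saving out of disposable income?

Yd = Y − T = 3380 − 739 = 2641
C = 470 + 0.65(2641) = 470 + 1716.65 = 2186.65
S = Yd − C = 2641 − 2186.65 = 454.35

S = 454.35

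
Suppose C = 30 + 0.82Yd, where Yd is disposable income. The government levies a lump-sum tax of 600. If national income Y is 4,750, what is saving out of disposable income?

S = 717

Yd = Y − T = 4750 − 600 = 4150
C = 30 + 0.82(4150) = 30 + 3403 = 3433
S = Yd − C = 4150 − 3433 = 717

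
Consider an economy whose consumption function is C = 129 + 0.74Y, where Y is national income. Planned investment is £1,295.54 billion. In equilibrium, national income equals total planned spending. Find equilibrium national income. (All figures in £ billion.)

Y = C + I = 129 + 0.74Y + 1295.54
Y − 0.74Y = 1424.54
0.26Y = 1424.54, so Y = 1424.54/0.26 = 5479

Y = 5479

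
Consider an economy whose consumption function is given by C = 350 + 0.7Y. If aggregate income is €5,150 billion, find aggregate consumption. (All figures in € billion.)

C = 350 + 0.7(5150) = 350 + 3605 = 3955

C = 3955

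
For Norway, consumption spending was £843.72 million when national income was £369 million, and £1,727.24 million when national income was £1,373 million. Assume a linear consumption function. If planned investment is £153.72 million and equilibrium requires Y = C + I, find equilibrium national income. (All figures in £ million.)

Y = 5606

MPC = (1727.24 − 843.72)/(1373 − 369) = 883.52/1004 = 0.88
a = 843.72 − 0.88(369) = 519
Equilibrium: Y = 519 + 0.88Y + 153.72
0.12Y = 672.72, so Y = 672.72/0.12 = 5606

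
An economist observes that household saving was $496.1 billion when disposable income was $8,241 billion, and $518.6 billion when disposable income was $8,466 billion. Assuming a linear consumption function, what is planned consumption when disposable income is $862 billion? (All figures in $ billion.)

MPS = ΔS/ΔY = (518.6 − 496.1)/(8466 − 8241) = 22.5/225 = 0.1
MPC = 1 − MPS = 0.9
Autonomous saving = 496.1 − 0.1(8241) = -328, so a = 328
C = 328 + 0.9(862) = 328 + 775.8 = 1103.8

C = 1103.8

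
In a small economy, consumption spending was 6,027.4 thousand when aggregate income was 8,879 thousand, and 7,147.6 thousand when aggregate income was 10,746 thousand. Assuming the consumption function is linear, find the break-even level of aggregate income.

Y = 1750

MPC = (7147.6 − 6027.4)/(10746 − 8879) = 1120.2/1867 = 0.6
a = 6027.4 − 0.6(8879) = 6027.4 − 5327.4 = 700
Break-even: Y = a/(1−MPC) = 700/0.4 = 1750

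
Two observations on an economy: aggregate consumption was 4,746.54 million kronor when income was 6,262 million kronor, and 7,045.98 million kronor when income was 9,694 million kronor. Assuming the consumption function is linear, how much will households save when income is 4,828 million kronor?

MPC = (7045.98 − 4746.54)/(9694 − 6262) = 2299.44/3432 = 0.67
a = 4746.54 − 0.67(6262) = 4746.54 − 4195.54 = 551
C = 551 + 0.67(4828) = 3785.76
S = 4828 − 3785.76 = 1042.24

S = 1042.24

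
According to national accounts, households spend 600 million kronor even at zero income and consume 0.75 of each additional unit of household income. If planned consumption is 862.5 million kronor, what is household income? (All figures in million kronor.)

Y = 350

600 + 0.75Y = 862.5
0.75Y = 262.5, so Y = 262.5/0.75 = 350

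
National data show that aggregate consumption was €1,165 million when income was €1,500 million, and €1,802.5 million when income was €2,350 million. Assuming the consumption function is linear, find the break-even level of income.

Y = 160

MPC = (1802.5 − 1165)/(2350 − 1500) = 637.5/850 = 0.75
a = 1165 − 0.75(1500) = 1165 − 1125 = 40
Break-even: Y = a/(1−MPC) = 40/0.25 = 160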